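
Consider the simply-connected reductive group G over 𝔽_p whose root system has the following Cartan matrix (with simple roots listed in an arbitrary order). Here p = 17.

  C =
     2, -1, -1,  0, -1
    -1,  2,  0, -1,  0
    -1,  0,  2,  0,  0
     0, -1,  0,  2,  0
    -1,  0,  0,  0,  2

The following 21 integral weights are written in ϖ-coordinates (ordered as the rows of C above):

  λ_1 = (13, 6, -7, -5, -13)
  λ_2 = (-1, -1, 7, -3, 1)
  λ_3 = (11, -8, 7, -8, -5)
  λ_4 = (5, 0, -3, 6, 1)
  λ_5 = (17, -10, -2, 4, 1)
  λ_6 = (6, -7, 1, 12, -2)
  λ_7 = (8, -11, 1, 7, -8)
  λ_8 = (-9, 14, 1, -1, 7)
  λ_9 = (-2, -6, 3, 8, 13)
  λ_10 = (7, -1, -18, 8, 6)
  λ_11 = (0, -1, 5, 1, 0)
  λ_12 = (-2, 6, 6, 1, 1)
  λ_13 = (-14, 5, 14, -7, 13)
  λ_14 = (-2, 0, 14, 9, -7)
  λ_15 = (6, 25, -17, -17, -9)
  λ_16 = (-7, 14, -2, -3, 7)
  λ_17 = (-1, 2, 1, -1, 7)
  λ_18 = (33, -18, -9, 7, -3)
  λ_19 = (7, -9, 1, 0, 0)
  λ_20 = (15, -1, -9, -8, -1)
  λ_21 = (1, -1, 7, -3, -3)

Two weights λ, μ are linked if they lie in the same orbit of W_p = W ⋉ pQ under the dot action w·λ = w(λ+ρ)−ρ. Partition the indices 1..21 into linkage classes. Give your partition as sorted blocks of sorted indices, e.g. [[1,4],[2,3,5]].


C ↔ D_5 under row/col permutation; |W(D_5)| = 1920.

Folding the 21 weights λ_j+ρ into Ā_17 (reps in the given 5-coord order):

  λ_1+ρ ↦ (0, 3, 2, 0, 8)
  λ_2+ρ ↦ (2, 0, 6, 0, 0)
  λ_3+ρ ↦ (1, 3, 2, 4, 2)
  λ_4+ρ ↦ (1, 3, 2, 4, 2)
  λ_5+ρ ↦ (0, 1, 2, 7, 1)
  λ_6+ρ ↦ (0, 1, 2, 7, 1)
  λ_7+ρ ↦ (1, 0, 6, 2, 1)
  λ_8+ρ ↦ (2, 0, 6, 0, 0)
  λ_9+ρ ↦ (0, 3, 2, 0, 8)
  λ_10+ρ ↦ (2, 0, 6, 0, 0)
  λ_11+ρ ↦ (1, 0, 6, 2, 1)
  λ_12+ρ ↦ (1, 0, 6, 2, 1)
  λ_13+ρ ↦ (0, 1, 2, 7, 1)
  λ_14+ρ ↦ (1, 0, 6, 2, 1)
  λ_15+ρ ↦ (1, 0, 8, 0, 0)
  λ_16+ρ ↦ (1, 0, 6, 2, 1)
  λ_17+ρ ↦ (0, 3, 2, 0, 8)
  λ_18+ρ ↦ (2, 0, 6, 0, 0)
  λ_19+ρ ↦ (0, 1, 2, 7, 1)
  λ_20+ρ ↦ (1, 0, 8, 0, 0)
  λ_21+ρ ↦ (2, 0, 6, 0, 0)

Linkage partition of the 21 weights (6 classes, p=17):

[[1, 9, 17], [2, 8, 10, 18, 21], [3, 4], [5, 6, 13, 19], [7, 11, 12, 14, 16], [15, 20]]


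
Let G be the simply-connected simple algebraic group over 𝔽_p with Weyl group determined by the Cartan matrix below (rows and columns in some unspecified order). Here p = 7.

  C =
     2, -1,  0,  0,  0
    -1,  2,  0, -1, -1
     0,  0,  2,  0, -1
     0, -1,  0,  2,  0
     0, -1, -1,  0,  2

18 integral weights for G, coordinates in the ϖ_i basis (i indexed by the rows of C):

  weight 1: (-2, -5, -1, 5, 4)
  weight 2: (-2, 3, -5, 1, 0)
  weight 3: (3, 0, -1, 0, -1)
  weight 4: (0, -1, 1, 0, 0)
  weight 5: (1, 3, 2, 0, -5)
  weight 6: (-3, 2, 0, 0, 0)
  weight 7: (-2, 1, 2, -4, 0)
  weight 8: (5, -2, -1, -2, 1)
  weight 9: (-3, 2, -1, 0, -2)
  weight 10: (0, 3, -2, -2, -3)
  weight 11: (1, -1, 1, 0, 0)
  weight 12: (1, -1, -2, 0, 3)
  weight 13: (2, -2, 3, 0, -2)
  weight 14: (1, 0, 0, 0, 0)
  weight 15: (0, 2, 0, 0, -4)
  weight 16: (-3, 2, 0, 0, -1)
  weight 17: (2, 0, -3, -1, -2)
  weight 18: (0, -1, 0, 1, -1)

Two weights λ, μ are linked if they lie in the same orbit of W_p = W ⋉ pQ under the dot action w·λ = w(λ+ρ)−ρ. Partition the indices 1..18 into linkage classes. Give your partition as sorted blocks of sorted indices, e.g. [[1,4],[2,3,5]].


D_5 Cartan matrix, 5 simple roots permuted; ρ=(1,1,1,1,1).

Alcove-folded reps (p=7, 18 weights, presented ϖ-order):

  λ_1+ρ ↦ (4, 1, 0, 1, 0)
  λ_2+ρ ↦ (1, 0, 1, 2, 0)
  λ_3+ρ ↦ (4, 1, 0, 1, 0)
  λ_4+ρ ↦ (1, 0, 2, 1, 1)
  λ_5+ρ ↦ (2, 0, 1, 1, 0)
  λ_6+ρ ↦ (2, 1, 1, 1, 0)
  λ_7+ρ ↦ (1, 0, 2, 1, 1)
  λ_8+ρ ↦ (4, 1, 0, 1, 0)
  λ_9+ρ ↦ (2, 0, 1, 1, 0)
  λ_10+ρ ↦ (1, 0, 2, 1, 1)
  λ_11+ρ ↦ (2, 0, 2, 1, 1)
  λ_12+ρ ↦ (2, 0, 1, 1, 0)
  λ_13+ρ ↦ (1, 0, 2, 1, 1)
  λ_14+ρ ↦ (2, 1, 1, 1, 0)
  λ_15+ρ ↦ (1, 0, 2, 1, 1)
  λ_16+ρ ↦ (2, 1, 1, 1, 0)
  λ_17+ρ ↦ (1, 0, 1, 2, 0)
  λ_18+ρ ↦ (1, 0, 1, 2, 0)

The 18 indices split into 6 linkage classes (same alcove rep ⇔ same W_7-dot-orbit):

[[1, 3, 8], [2, 17, 18], [4, 7, 10, 13, 15], [5, 9, 12], [6, 14, 16], [11]]


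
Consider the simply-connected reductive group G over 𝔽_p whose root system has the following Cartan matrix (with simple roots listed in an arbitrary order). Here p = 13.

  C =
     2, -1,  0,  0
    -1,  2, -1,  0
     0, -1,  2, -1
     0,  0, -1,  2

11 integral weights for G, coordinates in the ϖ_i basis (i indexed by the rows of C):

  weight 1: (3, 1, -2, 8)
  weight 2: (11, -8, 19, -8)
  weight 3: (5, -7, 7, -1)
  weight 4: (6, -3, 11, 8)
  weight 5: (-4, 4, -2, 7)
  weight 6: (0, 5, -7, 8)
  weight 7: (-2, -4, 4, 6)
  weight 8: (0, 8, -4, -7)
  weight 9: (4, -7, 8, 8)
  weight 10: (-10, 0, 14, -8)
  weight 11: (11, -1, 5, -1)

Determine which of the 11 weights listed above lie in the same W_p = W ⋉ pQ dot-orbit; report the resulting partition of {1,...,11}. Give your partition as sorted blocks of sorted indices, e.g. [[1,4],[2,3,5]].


Root system A_4: the 4×4 matrix C matches after relabeling.

λ_j+ρ reflected into Ā_13 (⟨·,θ^∨⟩≤13); 4-tuples as given:

  λ_1+ρ ↦ (3, 1, 1, 7)
  λ_2+ρ ↦ (7, 0, 1, 5)
  λ_3+ρ ↦ (0, 6, 2, 0)
  λ_4+ρ ↦ (2, 6, 0, 4)
  λ_5+ρ ↦ (3, 1, 1, 7)
  λ_6+ρ ↦ (1, 0, 6, 3)
  λ_7+ρ ↦ (3, 1, 1, 7)
  λ_8+ρ ↦ (1, 0, 6, 3)
  λ_9+ρ ↦ (4, 1, 3, 4)
  λ_10+ρ ↦ (2, 6, 0, 4)
  λ_11+ρ ↦ (7, 0, 1, 5)

Linkage partition of the 11 weights (6 classes, p=13):

[[1, 5, 7], [2, 11], [3], [4, 10], [6, 8], [9]]


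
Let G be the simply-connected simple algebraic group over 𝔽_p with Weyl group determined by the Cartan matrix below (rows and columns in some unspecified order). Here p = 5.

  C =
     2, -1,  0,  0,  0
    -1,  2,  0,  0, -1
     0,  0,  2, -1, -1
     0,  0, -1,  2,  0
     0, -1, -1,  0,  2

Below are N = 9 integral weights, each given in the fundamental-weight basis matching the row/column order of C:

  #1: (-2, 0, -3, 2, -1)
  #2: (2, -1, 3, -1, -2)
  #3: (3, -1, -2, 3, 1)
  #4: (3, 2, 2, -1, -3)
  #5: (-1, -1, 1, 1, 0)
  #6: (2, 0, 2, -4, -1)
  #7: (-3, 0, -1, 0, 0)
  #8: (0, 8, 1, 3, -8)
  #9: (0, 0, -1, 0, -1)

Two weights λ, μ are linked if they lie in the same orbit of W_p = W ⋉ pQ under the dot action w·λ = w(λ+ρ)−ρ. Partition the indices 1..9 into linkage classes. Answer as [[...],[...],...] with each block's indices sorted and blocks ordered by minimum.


Dynkin diagram of C (from the 8 off-diagonal −1 entries): A_5.

Folding the 9 weights λ_j+ρ into Ā_5 (reps in the given 5-coord order):

  [1] (1, 1, 0, 1, 0) · [2] (1, 1, 2, 1, 0) · [3] (0, 0, 0, 1, 1) · [4] (1, 1, 2, 1, 0) · [5] (0, 0, 2, 2, 1) · [6] (1, 1, 0, 1, 0) · [7] (1, 1, 0, 1, 0) · [8] (1, 1, 0, 1, 0) · [9] (1, 1, 0, 1, 0)

4 distinct reps among the 9 weights ⇒ 4 W_5-linkage classes:

[[1, 6, 7, 8, 9], [2, 4], [3], [5]]


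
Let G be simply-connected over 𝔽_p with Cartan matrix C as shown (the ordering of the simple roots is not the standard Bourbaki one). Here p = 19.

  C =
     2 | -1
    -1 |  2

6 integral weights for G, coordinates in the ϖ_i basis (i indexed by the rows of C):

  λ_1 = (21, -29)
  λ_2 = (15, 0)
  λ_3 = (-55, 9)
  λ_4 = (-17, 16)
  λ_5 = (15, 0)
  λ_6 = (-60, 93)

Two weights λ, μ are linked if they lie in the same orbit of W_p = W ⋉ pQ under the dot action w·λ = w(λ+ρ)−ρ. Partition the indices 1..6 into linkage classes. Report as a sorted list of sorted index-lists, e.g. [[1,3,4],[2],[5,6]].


C ↔ A_2 under row/col permutation; |W(A_2)| = 6.

Alcove-folded reps (p=19, 6 weights, presented ϖ-order):

  [1] (3, 10) · [2] (16, 1) · [3] (3, 10) · [4] (16, 1) · [5] (16, 1) · [6] (16, 1)

These 6 weights hit 2 W_19-dot-orbits; sizes (2, 4):

[[1, 3], [2, 4, 5, 6]]


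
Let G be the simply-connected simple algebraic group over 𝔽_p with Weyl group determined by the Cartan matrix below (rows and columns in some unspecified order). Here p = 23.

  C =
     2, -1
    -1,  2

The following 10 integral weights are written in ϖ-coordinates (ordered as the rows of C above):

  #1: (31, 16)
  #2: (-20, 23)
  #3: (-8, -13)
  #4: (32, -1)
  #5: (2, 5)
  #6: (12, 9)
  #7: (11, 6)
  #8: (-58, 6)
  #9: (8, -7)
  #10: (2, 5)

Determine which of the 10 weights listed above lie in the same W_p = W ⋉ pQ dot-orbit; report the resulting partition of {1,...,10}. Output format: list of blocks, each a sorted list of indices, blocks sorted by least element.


Cartan matrix: type A_2 (|W|=6); un-permuting the 2 rows.

W_23-reps of the 10 weights in Ā_23 (same 2-coord order as C):

  1: (3, 6) · 2: (18, 4) · 3: (12, 7) · 4: (13, 10) · 5: (3, 6) · 6: (13, 10) · 7: (12, 7) · 8: (12, 7) · 9: (3, 6) · 10: (3, 6)

Partition of {1..10} into 4 W_23-dot-orbits:

[[1, 5, 9, 10], [2], [3, 7, 8], [4, 6]]


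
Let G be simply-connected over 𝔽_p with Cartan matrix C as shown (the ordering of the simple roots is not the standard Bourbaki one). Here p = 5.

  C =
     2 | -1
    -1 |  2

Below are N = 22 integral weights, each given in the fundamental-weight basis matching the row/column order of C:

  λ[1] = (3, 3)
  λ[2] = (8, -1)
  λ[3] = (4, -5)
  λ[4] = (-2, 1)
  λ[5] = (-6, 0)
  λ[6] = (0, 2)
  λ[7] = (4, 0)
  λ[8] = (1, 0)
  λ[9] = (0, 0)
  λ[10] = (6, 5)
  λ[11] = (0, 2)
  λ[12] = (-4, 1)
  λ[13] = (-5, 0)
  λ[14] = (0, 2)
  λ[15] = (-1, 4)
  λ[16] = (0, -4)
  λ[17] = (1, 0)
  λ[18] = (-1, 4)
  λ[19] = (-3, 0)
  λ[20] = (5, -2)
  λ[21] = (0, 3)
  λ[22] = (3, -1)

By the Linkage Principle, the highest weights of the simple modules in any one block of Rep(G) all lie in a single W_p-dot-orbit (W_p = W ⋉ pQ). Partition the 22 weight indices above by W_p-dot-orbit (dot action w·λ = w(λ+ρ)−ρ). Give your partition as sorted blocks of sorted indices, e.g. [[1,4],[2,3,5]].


A_2 Cartan matrix, 2 simple roots permuted; ρ=(1,1).

W_5-reps of the 22 weights in Ā_5 (same 2-coord order as C):

  [1] (1, 1);  [2] (1, 4);  [3] (1, 4);  [4] (1, 1);  [5] (1, 4);  [6] (1, 3);  [7] (4, 0);  [8] (2, 1);  [9] (1, 1);  [10] (2, 1);  [11] (1, 3);  [12] (2, 1);  [13] (1, 3);  [14] (1, 3);  [15] (0, 5);  [16] (2, 1);  [17] (2, 1);  [18] (0, 5);  [19] (1, 1);  [20] (4, 0);  [21] (1, 4);  [22] (4, 0)

Partition of {1..22} into 6 W_5-dot-orbits:

[[1, 4, 9, 19], [2, 3, 5, 21], [6, 11, 13, 14], [7, 20, 22], [8, 10, 12, 16, 17], [15, 18]]


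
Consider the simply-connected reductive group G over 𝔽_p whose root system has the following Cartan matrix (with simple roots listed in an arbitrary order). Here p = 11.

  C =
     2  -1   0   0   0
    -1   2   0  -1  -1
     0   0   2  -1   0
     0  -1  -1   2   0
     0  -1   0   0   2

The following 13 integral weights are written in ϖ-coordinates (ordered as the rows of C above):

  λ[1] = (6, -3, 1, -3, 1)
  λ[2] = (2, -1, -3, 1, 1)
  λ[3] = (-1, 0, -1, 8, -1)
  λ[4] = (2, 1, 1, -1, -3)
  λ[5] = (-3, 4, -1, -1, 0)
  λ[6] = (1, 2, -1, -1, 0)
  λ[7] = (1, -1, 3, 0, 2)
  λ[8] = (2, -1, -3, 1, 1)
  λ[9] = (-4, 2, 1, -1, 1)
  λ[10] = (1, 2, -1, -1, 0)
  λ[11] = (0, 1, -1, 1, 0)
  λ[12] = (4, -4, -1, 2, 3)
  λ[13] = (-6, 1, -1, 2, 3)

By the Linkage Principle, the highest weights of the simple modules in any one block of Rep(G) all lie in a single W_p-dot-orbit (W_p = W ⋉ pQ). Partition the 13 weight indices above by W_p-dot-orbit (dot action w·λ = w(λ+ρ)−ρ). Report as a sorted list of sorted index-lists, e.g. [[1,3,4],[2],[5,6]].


C ↔ D_5 under row/col permutation; |W(D_5)| = 1920.

Each λ_j+ρ reduced to Ā_11; 5-tuples below use C's row order:

  λ_1+ρ ↦ (3, 0, 2, 0, 2) · λ_2+ρ ↦ (3, 0, 2, 0, 2) · λ_3+ρ ↦ (0, 1, 0, 0, 0) · λ_4+ρ ↦ (3, 0, 2, 0, 2) · λ_5+ρ ↦ (2, 3, 0, 0, 1) · λ_6+ρ ↦ (2, 3, 0, 0, 1) · λ_7+ρ ↦ (2, 0, 4, 1, 3) · λ_8+ρ ↦ (3, 0, 2, 0, 2) · λ_9+ρ ↦ (3, 0, 2, 0, 2) · λ_10+ρ ↦ (2, 3, 0, 0, 1) · λ_11+ρ ↦ (1, 2, 0, 2, 1) · λ_12+ρ ↦ (2, 3, 0, 0, 1) · λ_13+ρ ↦ (2, 3, 0, 0, 1)

Linkage partition of the 13 weights (5 classes, p=11):

[[1, 2, 4, 8, 9], [3], [5, 6, 10, 12, 13], [7], [11]]


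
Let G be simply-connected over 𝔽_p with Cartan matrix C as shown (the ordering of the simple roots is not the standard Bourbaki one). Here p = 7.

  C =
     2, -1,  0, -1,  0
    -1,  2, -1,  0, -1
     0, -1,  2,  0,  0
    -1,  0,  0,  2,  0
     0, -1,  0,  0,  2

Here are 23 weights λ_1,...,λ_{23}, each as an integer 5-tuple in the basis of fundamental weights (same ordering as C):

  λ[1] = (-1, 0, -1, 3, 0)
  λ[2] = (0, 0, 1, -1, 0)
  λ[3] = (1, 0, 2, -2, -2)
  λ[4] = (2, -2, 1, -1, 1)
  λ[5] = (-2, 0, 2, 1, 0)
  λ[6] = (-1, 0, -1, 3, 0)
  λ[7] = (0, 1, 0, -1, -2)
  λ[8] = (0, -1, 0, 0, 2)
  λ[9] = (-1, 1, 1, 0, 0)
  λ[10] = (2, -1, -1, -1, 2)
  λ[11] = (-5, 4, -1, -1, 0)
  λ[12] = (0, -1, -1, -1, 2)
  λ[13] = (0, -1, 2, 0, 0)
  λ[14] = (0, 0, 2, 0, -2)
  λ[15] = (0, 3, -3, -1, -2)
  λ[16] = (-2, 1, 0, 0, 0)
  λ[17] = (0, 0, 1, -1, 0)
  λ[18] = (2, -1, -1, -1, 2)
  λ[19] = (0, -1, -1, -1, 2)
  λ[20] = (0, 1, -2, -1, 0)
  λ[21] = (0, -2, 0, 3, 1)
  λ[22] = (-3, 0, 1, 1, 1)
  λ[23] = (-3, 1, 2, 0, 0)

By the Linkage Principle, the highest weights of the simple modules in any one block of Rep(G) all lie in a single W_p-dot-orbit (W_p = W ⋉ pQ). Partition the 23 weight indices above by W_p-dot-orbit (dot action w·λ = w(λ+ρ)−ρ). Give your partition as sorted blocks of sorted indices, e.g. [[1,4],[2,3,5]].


D_5 Cartan matrix, 5 simple roots permuted; ρ=(1,1,1,1,1).

Each λ_j+ρ reduced to Ā_7; 5-tuples below use C's row order:

  [1] (0, 1, 0, 4, 1) · [2] (1, 1, 2, 0, 1) · [3] (1, 0, 3, 1, 1) · [4] (1, 1, 1, 0, 1) · [5] (1, 0, 3, 1, 1) · [6] (0, 1, 0, 4, 1) · [7] (1, 1, 1, 0, 1) · [8] (1, 0, 1, 1, 3) · [9] (1, 1, 2, 0, 1) · [10] (1, 0, 0, 0, 3) · [11] (0, 1, 0, 4, 1) · [12] (1, 0, 0, 0, 3) · [13] (1, 0, 3, 1, 1) · [14] (1, 0, 3, 1, 1) · [15] (1, 1, 2, 0, 1) · [16] (1, 1, 1, 0, 1) · [17] (1, 1, 2, 0, 1) · [18] (1, 0, 0, 0, 3) · [19] (1, 0, 0, 0, 3) · [20] (1, 1, 1, 0, 1) · [21] (0, 1, 0, 4, 1) · [22] (1, 1, 1, 0, 1) · [23] (1, 0, 3, 1, 1)

Partition of {1..23} into 6 W_7-dot-orbits:

[[1, 6, 11, 21], [2, 9, 15, 17], [3, 5, 13, 14, 23], [4, 7, 16, 20, 22], [8], [10, 12, 18, 19]]


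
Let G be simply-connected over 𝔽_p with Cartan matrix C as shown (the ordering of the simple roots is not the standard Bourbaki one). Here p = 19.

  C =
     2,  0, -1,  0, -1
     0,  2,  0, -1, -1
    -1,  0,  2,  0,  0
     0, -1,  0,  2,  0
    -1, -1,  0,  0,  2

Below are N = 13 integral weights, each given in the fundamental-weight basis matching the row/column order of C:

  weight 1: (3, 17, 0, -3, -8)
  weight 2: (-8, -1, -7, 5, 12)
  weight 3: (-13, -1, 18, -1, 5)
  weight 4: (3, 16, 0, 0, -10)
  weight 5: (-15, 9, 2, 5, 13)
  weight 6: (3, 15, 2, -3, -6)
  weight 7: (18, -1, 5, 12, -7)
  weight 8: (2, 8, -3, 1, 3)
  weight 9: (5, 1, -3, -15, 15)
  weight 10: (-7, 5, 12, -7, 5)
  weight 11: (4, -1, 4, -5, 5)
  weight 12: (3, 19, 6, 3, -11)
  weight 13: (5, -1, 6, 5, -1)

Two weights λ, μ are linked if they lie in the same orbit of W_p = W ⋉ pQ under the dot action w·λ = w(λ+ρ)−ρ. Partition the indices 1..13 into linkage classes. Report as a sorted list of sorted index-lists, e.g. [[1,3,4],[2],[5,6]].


C ↔ A_5 under row/col permutation; |W(A_5)| = 720.

Alcove-folded reps (p=19, 13 weights, presented ϖ-order):

  1: (1, 9, 2, 2, 4)
  2: (6, 0, 7, 6, 0)
  3: (6, 0, 7, 6, 0)
  4: (1, 8, 4, 1, 4)
  5: (3, 5, 0, 5, 0)
  6: (1, 9, 2, 2, 4)
  7: (6, 0, 7, 6, 0)
  8: (1, 9, 2, 2, 4)
  9: (1, 9, 2, 2, 4)
  10: (6, 0, 7, 6, 0)
  11: (5, 4, 5, 0, 2)
  12: (1, 8, 4, 1, 4)
  13: (6, 0, 7, 6, 0)

These 13 weights hit 5 W_19-dot-orbits; sizes (4, 5, 2, 1, 1):

[[1, 6, 8, 9], [2, 3, 7, 10, 13], [4, 12], [5], [11]]


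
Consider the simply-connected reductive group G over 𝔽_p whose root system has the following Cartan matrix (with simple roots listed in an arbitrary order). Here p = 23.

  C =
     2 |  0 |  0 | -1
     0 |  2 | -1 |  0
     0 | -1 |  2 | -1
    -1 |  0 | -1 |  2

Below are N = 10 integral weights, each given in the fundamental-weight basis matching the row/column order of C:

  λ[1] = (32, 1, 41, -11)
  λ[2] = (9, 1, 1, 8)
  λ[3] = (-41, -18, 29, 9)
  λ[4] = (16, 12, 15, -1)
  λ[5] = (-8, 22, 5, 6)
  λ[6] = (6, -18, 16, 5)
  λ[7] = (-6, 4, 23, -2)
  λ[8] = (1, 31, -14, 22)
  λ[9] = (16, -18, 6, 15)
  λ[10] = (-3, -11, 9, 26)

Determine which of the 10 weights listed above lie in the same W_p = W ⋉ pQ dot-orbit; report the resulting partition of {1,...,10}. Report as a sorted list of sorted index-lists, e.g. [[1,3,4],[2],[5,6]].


Type A_4, rank 4, |W|=120; reorder rows/cols to standard.

Each λ_j+ρ reduced to Ā_23; 4-tuples below use C's row order:

  1: (10, 2, 2, 9);  2: (10, 2, 2, 9);  3: (0, 10, 0, 6);  4: (0, 10, 0, 6);  5: (0, 10, 0, 6);  6: (0, 10, 0, 6);  7: (5, 1, 17, 0);  8: (10, 2, 2, 9);  9: (0, 10, 0, 6);  10: (10, 2, 2, 9)

3 distinct reps among the 10 weights ⇒ 3 W_23-linkage classes:

[[1, 2, 8, 10], [3, 4, 5, 6, 9], [7]]


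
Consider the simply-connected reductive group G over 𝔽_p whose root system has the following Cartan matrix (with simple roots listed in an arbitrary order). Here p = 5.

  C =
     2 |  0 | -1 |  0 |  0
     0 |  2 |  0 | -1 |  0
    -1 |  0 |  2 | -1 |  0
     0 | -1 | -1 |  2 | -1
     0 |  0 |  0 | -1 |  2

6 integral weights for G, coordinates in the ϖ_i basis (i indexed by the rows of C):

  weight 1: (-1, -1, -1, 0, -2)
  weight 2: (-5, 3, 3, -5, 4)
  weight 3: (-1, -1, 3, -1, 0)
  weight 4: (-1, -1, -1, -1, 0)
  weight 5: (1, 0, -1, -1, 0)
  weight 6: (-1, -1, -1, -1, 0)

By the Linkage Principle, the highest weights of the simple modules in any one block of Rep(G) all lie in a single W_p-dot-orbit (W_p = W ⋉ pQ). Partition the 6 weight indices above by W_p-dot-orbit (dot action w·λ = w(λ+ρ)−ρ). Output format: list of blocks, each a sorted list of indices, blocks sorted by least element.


Dynkin diagram of C (from the 8 off-diagonal −1 entries): D_5.

W_5-reps of the 6 weights in Ā_5 (same 5-coord order as C):

  λ_1+ρ ↦ (0, 0, 0, 0, 1);  λ_2+ρ ↦ (0, 0, 0, 0, 1);  λ_3+ρ ↦ (0, 0, 0, 0, 1);  λ_4+ρ ↦ (0, 0, 0, 0, 1);  λ_5+ρ ↦ (2, 1, 0, 0, 1);  λ_6+ρ ↦ (0, 0, 0, 0, 1)

2 distinct reps among the 6 weights ⇒ 2 W_5-linkage classes:

[[1, 2, 3, 4, 6], [5]]


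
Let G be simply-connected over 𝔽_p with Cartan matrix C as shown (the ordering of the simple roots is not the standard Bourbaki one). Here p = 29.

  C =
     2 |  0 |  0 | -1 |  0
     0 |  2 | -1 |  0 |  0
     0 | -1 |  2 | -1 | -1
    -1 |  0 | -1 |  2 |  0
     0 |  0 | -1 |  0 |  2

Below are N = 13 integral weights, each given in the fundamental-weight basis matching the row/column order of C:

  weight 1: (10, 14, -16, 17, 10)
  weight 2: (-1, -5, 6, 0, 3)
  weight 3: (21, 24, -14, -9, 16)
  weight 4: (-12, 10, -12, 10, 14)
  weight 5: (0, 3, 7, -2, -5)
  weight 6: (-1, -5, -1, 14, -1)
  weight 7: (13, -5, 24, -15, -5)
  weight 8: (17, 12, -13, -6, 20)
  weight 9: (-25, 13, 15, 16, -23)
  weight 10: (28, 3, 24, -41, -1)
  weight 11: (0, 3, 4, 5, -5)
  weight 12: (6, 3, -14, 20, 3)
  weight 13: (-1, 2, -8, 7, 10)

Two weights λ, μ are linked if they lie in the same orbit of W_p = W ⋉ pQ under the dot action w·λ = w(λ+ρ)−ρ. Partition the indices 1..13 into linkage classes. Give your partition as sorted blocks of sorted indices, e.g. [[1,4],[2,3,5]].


Dynkin diagram of C (from the 8 off-diagonal −1 entries): D_5.

Alcove-folded reps (p=29, 13 weights, presented ϖ-order):

  λ_1+ρ ↦ (0, 0, 0, 11, 4)
  λ_2+ρ ↦ (0, 4, 3, 1, 4)
  λ_3+ρ ↦ (0, 4, 3, 1, 4)
  λ_4+ρ ↦ (0, 0, 0, 11, 4)
  λ_5+ρ ↦ (0, 4, 3, 1, 4)
  λ_6+ρ ↦ (0, 0, 0, 11, 4)
  λ_7+ρ ↦ (0, 4, 3, 1, 4)
  λ_8+ρ ↦ (1, 4, 1, 6, 4)
  λ_9+ρ ↦ (1, 4, 1, 6, 4)
  λ_10+ρ ↦ (0, 0, 0, 11, 4)
  λ_11+ρ ↦ (1, 4, 1, 6, 4)
  λ_12+ρ ↦ (7, 4, 5, 1, 4)
  λ_13+ρ ↦ (0, 4, 3, 1, 4)

Linkage partition of the 13 weights (4 classes, p=29):

[[1, 4, 6, 10], [2, 3, 5, 7, 13], [8, 9, 11], [12]]


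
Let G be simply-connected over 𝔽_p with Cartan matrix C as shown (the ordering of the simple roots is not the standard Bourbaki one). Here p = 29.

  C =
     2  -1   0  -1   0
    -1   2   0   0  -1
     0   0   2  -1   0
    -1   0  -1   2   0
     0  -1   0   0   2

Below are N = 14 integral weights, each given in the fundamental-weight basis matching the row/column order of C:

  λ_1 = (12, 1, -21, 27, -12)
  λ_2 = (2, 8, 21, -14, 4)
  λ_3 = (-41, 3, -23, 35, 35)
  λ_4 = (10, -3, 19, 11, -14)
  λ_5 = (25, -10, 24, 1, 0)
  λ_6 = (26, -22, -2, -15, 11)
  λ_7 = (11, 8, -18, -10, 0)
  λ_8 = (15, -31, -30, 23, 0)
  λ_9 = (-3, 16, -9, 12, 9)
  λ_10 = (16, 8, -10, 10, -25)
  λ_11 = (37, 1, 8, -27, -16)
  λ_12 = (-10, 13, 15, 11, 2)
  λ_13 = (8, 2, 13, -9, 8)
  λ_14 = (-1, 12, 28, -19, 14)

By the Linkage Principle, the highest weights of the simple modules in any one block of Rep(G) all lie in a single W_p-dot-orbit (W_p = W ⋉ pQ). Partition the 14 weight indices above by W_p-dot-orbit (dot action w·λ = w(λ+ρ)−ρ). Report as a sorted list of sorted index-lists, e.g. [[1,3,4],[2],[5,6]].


Type A_5, rank 5, |W|=720; reorder rows/cols to standard.

W_29-reps of the 14 weights in Ā_29 (same 5-coord order as C):

  λ_1+ρ ↦ (1, 3, 6, 8, 9);  λ_2+ρ ↦ (9, 1, 9, 3, 4);  λ_3+ρ ↦ (15, 3, 7, 0, 4);  λ_4+ρ ↦ (1, 3, 6, 8, 9);  λ_5+ρ ↦ (2, 15, 1, 2, 1);  λ_6+ρ ↦ (1, 3, 6, 8, 9);  λ_7+ρ ↦ (9, 1, 9, 3, 4);  λ_8+ρ ↦ (13, 5, 1, 0, 0);  λ_9+ρ ↦ (2, 15, 1, 2, 1);  λ_10+ρ ↦ (2, 15, 1, 2, 1);  λ_11+ρ ↦ (1, 3, 6, 8, 9);  λ_12+ρ ↦ (9, 1, 9, 3, 4);  λ_13+ρ ↦ (1, 3, 6, 8, 9);  λ_14+ρ ↦ (13, 5, 1, 0, 0)

These 14 weights hit 5 W_29-dot-orbits; sizes (5, 3, 1, 3, 2):

[[1, 4, 6, 11, 13], [2, 7, 12], [3], [5, 9, 10], [8, 14]]


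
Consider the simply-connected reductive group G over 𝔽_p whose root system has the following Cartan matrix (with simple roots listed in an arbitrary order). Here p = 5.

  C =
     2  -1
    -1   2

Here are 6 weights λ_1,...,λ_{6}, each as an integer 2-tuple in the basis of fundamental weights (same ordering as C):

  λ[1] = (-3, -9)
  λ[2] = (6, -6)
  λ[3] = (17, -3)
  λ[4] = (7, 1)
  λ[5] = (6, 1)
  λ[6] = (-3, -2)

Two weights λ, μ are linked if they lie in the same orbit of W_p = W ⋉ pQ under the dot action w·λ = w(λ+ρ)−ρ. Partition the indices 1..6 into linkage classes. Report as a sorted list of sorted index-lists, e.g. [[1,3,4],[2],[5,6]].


A_2 Cartan matrix, 2 simple roots permuted; ρ=(1,1).

Each λ_j+ρ reduced to Ā_5; 2-tuples below use C's row order:

    λ_1 → (0, 3)
    λ_2 → (0, 3)
    λ_3 → (1, 2)
    λ_4 → (0, 3)
    λ_5 → (1, 2)
    λ_6 → (1, 2)

Partition of {1..6} into 2 W_5-dot-orbits:

[[1, 2, 4], [3, 5, 6]]


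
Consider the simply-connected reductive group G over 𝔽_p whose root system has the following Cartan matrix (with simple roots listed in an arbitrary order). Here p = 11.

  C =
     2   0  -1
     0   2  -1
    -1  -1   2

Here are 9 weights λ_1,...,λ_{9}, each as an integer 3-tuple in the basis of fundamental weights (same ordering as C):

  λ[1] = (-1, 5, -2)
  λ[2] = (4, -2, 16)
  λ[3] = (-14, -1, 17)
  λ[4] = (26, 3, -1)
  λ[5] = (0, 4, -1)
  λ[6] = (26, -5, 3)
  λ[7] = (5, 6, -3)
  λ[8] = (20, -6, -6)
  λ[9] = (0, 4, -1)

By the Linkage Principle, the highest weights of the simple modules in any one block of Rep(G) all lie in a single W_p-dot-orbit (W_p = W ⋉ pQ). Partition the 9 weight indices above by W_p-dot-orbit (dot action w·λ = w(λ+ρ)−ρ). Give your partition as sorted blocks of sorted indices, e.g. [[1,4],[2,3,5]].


Type A_3, rank 3, |W|=24; reorder rows/cols to standard.

Alcove-folded reps (p=11, 9 weights, presented ϖ-order):

  λ_1+ρ ↦ (1, 5, 0)
  λ_2+ρ ↦ (1, 5, 0)
  λ_3+ρ ↦ (4, 5, 2)
  λ_4+ρ ↦ (4, 5, 2)
  λ_5+ρ ↦ (1, 5, 0)
  λ_6+ρ ↦ (4, 5, 2)
  λ_7+ρ ↦ (4, 5, 2)
  λ_8+ρ ↦ (1, 5, 0)
  λ_9+ρ ↦ (1, 5, 0)

Grouping the 9 weights by Ā_11-representative: 2 linkage classes.

[[1, 2, 5, 8, 9], [3, 4, 6, 7]]


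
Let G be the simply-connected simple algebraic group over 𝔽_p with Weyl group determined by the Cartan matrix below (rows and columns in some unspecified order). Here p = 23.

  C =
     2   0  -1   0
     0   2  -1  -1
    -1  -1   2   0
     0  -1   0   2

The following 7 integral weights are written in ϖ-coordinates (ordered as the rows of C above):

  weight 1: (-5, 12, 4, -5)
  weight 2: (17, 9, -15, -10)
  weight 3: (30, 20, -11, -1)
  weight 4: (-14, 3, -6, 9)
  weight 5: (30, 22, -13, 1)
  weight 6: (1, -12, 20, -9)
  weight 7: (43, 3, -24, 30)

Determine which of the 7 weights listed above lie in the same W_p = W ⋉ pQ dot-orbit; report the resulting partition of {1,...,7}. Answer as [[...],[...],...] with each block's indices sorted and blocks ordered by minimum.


Dynkin diagram of C (from the 6 off-diagonal −1 entries): A_4.

W_23-reps of the 7 weights in Ā_23 (same 4-coord order as C):

  λ_1 → (4, 9, 1, 4) · λ_2 → (4, 9, 1, 4) · λ_3 → (2, 8, 2, 11) · λ_4 → (4, 9, 1, 4) · λ_5 → (2, 8, 2, 11) · λ_6 → (2, 8, 2, 11) · λ_7 → (2, 8, 2, 11)

Partition of {1..7} into 2 W_23-dot-orbits:

[[1, 2, 4], [3, 5, 6, 7]]


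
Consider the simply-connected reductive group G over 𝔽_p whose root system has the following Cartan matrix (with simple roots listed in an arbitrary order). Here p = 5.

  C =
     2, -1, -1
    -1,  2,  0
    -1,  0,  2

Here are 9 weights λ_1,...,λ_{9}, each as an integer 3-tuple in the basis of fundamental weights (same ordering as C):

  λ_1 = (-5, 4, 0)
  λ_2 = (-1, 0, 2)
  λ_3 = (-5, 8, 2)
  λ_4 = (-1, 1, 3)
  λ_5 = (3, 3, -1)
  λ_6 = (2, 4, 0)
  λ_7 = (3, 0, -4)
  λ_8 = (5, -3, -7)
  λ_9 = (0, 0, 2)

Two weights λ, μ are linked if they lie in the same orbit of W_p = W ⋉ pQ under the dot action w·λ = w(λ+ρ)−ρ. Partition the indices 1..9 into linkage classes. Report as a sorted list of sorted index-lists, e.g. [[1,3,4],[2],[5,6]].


A_3 Cartan matrix, 3 simple roots permuted; ρ=(1,1,1).

λ_j+ρ reflected into Ā_5 (⟨·,θ^∨⟩≤5); 3-tuples as given:

  λ_1+ρ ↦ (1, 1, 3)
  λ_2+ρ ↦ (0, 1, 3)
  λ_3+ρ ↦ (0, 1, 3)
  λ_4+ρ ↦ (0, 1, 3)
  λ_5+ρ ↦ (1, 1, 3)
  λ_6+ρ ↦ (0, 1, 3)
  λ_7+ρ ↦ (1, 1, 3)
  λ_8+ρ ↦ (1, 1, 3)
  λ_9+ρ ↦ (1, 1, 3)

Linkage partition of the 9 weights (2 classes, p=5):

[[1, 5, 7, 8, 9], [2, 3, 4, 6]]


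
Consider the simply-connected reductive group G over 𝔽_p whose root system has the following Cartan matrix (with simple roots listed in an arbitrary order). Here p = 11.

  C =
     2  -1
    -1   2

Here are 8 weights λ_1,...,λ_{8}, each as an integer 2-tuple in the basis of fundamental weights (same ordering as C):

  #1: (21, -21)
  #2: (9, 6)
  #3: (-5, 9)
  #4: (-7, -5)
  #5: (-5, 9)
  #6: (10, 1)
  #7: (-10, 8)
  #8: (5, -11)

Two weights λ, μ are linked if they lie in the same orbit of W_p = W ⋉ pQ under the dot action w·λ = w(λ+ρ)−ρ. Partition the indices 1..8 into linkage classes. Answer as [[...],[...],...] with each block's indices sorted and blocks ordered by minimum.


Dynkin diagram of C (from the 2 off-diagonal −1 entries): A_2.

W_11-reps of the 8 weights in Ā_11 (same 2-coord order as C):

  λ_1+ρ ↦ (9, 0);  λ_2+ρ ↦ (4, 1);  λ_3+ρ ↦ (4, 6);  λ_4+ρ ↦ (4, 6);  λ_5+ρ ↦ (4, 6);  λ_6+ρ ↦ (9, 0);  λ_7+ρ ↦ (9, 0);  λ_8+ρ ↦ (4, 6)

These 8 weights hit 3 W_11-dot-orbits; sizes (3, 1, 4):

[[1, 6, 7], [2], [3, 4, 5, 8]]


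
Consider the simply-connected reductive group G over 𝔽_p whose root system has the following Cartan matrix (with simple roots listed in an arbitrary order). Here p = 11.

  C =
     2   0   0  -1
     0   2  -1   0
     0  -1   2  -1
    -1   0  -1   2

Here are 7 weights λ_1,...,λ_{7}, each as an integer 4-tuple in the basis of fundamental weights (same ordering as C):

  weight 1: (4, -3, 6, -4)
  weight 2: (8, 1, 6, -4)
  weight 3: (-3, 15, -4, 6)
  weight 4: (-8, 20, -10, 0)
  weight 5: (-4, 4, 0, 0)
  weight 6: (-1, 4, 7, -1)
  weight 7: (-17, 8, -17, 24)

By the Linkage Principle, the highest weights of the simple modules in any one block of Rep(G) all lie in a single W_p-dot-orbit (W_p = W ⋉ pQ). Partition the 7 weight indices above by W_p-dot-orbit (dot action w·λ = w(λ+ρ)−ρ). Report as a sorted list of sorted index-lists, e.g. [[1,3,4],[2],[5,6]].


C ↔ A_4 under row/col permutation; |W(A_4)| = 120.

W_11-reps of the 7 weights in Ā_11 (same 4-coord order as C):

    λ_1+ρ ↦ (2, 2, 2, 3)
    λ_2+ρ ↦ (2, 2, 2, 3)
    λ_3+ρ ↦ (2, 2, 2, 3)
    λ_4+ρ ↦ (1, 4, 1, 1)
    λ_5+ρ ↦ (1, 4, 1, 1)
    λ_6+ρ ↦ (0, 3, 6, 2)
    λ_7+ρ ↦ (2, 2, 2, 3)

Grouping the 7 weights by Ā_11-representative: 3 linkage classes.

[[1, 2, 3, 7], [4, 5], [6]]


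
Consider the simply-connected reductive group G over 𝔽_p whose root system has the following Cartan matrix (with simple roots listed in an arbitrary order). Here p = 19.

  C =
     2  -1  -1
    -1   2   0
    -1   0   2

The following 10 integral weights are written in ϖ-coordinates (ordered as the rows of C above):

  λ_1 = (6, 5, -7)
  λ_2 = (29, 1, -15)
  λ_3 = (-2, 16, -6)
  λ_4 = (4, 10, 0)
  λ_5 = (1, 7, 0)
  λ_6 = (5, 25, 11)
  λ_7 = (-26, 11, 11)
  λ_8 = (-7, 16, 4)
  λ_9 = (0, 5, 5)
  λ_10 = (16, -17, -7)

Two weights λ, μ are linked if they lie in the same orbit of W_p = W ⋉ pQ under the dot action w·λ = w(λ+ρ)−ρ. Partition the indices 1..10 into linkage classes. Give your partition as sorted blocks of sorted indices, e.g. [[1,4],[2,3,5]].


C ↔ A_3 under row/col permutation; |W(A_3)| = 24.

Folding the 10 weights λ_j+ρ into Ā_19 (reps in the given 3-coord order):

    λ_1 → (1, 6, 6)
    λ_2 → (5, 11, 1)
    λ_3 → (5, 11, 1)
    λ_4 → (5, 11, 1)
    λ_5 → (2, 8, 1)
    λ_6 → (1, 6, 6)
    λ_7 → (1, 6, 6)
    λ_8 → (5, 11, 1)
    λ_9 → (1, 6, 6)
    λ_10 → (5, 11, 1)

These 10 weights hit 3 W_19-dot-orbits; sizes (4, 5, 1):

[[1, 6, 7, 9], [2, 3, 4, 8, 10], [5]]


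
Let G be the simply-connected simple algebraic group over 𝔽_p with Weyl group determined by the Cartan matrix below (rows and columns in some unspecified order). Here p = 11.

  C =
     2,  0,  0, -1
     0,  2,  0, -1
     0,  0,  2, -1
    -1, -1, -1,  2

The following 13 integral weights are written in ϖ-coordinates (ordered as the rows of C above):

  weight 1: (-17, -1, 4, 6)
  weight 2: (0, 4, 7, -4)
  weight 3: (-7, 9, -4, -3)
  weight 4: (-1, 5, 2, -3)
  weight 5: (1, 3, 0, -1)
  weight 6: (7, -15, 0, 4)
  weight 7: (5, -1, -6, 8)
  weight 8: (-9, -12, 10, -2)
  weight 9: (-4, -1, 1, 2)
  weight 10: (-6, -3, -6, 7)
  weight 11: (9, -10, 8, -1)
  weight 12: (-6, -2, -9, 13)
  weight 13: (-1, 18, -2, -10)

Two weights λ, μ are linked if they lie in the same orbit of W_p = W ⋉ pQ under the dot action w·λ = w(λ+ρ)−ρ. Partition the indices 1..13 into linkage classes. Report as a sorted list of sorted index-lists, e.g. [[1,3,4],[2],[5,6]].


Root system D_4: the 4×4 matrix C matches after relabeling.

Folding the 13 weights λ_j+ρ into Ā_11 (reps in the given 4-coord order):

  λ_1+ρ ↦ (2, 4, 1, 0)
  λ_2+ρ ↦ (2, 2, 5, 1)
  λ_3+ρ ↦ (2, 2, 5, 1)
  λ_4+ρ ↦ (2, 4, 1, 0)
  λ_5+ρ ↦ (2, 4, 1, 0)
  λ_6+ρ ↦ (2, 2, 5, 1)
  λ_7+ρ ↦ (2, 4, 1, 0)
  λ_8+ρ ↦ (1, 0, 0, 1)
  λ_9+ρ ↦ (3, 0, 2, 0)
  λ_10+ρ ↦ (1, 2, 1, 2)
  λ_11+ρ ↦ (1, 0, 0, 1)
  λ_12+ρ ↦ (2, 2, 5, 1)
  λ_13+ρ ↦ (1, 0, 0, 1)

These 13 weights hit 5 W_11-dot-orbits; sizes (4, 4, 3, 1, 1):

[[1, 4, 5, 7], [2, 3, 6, 12], [8, 11, 13], [9], [10]]


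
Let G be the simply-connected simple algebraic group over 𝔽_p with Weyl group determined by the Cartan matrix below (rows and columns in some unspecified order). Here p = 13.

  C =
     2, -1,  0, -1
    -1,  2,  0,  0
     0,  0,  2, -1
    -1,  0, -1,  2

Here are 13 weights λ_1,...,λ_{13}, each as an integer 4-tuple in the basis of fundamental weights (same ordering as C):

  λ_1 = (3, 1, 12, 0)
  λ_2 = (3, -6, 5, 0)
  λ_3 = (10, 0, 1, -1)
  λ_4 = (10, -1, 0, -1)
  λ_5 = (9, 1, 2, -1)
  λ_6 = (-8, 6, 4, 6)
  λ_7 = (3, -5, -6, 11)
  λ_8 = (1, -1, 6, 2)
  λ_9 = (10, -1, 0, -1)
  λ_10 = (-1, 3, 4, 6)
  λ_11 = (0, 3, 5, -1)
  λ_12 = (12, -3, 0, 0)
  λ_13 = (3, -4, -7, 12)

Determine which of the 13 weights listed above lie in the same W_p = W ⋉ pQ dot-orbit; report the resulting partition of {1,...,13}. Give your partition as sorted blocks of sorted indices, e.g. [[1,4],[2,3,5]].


Type A_4, rank 4, |W|=120; reorder rows/cols to standard.

Folding the 13 weights λ_j+ρ into Ā_13 (reps in the given 4-coord order):

  λ_1 → (1, 4, 6, 0)
  λ_2 → (1, 4, 6, 0)
  λ_3 → (11, 0, 1, 0)
  λ_4 → (11, 0, 1, 0)
  λ_5 → (10, 0, 1, 0)
  λ_6 → (7, 0, 5, 0)
  λ_7 → (0, 1, 2, 7)
  λ_8 → (2, 0, 7, 3)
  λ_9 → (11, 0, 1, 0)
  λ_10 → (0, 1, 2, 7)
  λ_11 → (1, 4, 6, 0)
  λ_12 → (11, 0, 1, 0)
  λ_13 → (0, 1, 2, 7)

Partition of {1..13} into 6 W_13-dot-orbits:

[[1, 2, 11], [3, 4, 9, 12], [5], [6], [7, 10, 13], [8]]


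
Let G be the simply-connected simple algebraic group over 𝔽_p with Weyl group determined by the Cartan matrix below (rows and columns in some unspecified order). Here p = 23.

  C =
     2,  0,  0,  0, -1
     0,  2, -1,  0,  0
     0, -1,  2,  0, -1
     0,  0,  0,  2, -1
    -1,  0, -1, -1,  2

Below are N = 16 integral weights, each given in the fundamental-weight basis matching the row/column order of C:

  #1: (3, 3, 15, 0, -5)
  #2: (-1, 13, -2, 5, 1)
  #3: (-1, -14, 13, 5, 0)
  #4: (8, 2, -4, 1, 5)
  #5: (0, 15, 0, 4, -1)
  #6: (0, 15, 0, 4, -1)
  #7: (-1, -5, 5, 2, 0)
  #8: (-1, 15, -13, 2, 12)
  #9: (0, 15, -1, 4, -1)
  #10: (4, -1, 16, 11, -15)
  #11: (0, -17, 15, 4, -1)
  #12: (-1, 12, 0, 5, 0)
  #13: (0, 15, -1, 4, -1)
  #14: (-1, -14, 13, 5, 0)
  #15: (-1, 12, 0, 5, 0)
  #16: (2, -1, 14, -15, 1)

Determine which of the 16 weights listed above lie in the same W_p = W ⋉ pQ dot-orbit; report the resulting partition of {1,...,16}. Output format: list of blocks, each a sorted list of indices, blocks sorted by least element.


Type D_5, rank 5, |W|=1920; reorder rows/cols to standard.

Each λ_j+ρ reduced to Ā_23; 5-tuples below use C's row order:

  λ_1+ρ ↦ (0, 4, 2, 3, 1)
  λ_2+ρ ↦ (0, 13, 1, 6, 1)
  λ_3+ρ ↦ (0, 13, 1, 6, 1)
  λ_4+ρ ↦ (9, 0, 3, 2, 3)
  λ_5+ρ ↦ (1, 16, 0, 5, 0)
  λ_6+ρ ↦ (1, 16, 0, 5, 0)
  λ_7+ρ ↦ (0, 4, 2, 3, 1)
  λ_8+ρ ↦ (0, 4, 2, 3, 1)
  λ_9+ρ ↦ (1, 16, 0, 5, 0)
  λ_10+ρ ↦ (9, 0, 3, 2, 3)
  λ_11+ρ ↦ (1, 16, 0, 5, 0)
  λ_12+ρ ↦ (0, 13, 1, 6, 1)
  λ_13+ρ ↦ (1, 16, 0, 5, 0)
  λ_14+ρ ↦ (0, 13, 1, 6, 1)
  λ_15+ρ ↦ (0, 13, 1, 6, 1)
  λ_16+ρ ↦ (9, 0, 3, 2, 3)

Partition of {1..16} into 4 W_23-dot-orbits:

[[1, 7, 8], [2, 3, 12, 14, 15], [4, 10, 16], [5, 6, 9, 11, 13]]


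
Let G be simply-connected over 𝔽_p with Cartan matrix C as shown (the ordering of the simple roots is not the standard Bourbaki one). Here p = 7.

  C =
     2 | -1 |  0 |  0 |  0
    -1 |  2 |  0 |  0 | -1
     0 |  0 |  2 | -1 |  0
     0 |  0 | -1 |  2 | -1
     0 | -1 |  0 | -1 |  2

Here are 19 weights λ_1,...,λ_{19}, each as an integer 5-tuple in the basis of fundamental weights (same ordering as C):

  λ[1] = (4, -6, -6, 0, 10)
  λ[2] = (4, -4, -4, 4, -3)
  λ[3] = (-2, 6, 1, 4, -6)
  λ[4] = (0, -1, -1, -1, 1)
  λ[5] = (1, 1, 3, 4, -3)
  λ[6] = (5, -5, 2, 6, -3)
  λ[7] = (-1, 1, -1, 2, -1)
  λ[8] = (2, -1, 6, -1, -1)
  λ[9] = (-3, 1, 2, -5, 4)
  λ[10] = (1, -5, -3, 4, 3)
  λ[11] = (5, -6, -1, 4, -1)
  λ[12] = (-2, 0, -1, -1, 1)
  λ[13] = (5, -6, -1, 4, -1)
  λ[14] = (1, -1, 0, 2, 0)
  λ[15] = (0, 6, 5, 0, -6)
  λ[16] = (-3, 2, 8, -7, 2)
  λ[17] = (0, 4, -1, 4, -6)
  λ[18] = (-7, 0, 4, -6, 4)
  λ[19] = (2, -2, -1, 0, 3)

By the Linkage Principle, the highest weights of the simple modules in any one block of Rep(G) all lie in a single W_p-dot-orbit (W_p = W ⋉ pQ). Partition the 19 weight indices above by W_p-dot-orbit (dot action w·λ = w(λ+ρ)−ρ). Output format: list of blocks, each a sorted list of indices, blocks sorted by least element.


Type A_5, rank 5, |W|=720; reorder rows/cols to standard.

Each λ_j+ρ reduced to Ā_7; 5-tuples below use C's row order:

  1: (1, 0, 0, 0, 2) · 2: (0, 2, 0, 3, 0) · 3: (1, 0, 0, 0, 5) · 4: (1, 0, 0, 0, 2) · 5: (0, 2, 0, 3, 0) · 6: (2, 1, 0, 1, 3) · 7: (0, 2, 0, 3, 0) · 8: (0, 0, 4, 0, 0) · 9: (2, 0, 1, 3, 1) · 10: (0, 2, 0, 3, 0) · 11: (1, 0, 0, 0, 5) · 12: (1, 0, 0, 0, 2) · 13: (1, 0, 0, 0, 5) · 14: (2, 0, 1, 3, 1) · 15: (2, 0, 1, 3, 1) · 16: (2, 0, 1, 3, 1) · 17: (1, 0, 0, 0, 5) · 18: (1, 0, 0, 0, 5) · 19: (2, 1, 0, 1, 3)

Partition of {1..19} into 6 W_7-dot-orbits:

[[1, 4, 12], [2, 5, 7, 10], [3, 11, 13, 17, 18], [6, 19], [8], [9, 14, 15, 16]]


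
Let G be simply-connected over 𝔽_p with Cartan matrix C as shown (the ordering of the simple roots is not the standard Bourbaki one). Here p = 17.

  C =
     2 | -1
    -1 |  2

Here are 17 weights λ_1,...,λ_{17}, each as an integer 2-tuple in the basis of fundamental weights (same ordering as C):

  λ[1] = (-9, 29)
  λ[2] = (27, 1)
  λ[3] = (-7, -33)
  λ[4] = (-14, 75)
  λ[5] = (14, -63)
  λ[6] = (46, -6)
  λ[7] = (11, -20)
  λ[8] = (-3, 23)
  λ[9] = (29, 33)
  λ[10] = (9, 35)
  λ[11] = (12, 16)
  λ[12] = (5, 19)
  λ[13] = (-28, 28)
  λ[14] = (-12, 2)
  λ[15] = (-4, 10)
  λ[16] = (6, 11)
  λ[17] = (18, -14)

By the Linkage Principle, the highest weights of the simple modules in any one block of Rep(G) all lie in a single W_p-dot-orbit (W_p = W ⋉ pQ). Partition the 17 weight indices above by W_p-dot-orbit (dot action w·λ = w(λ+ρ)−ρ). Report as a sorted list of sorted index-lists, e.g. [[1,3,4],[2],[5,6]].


A_2 Cartan matrix, 2 simple roots permuted; ρ=(1,1).

Alcove-folded reps (p=17, 17 weights, presented ϖ-order):

    [1] (5, 4)
    [2] (4, 11)
    [3] (4, 11)
    [4] (5, 4)
    [5] (4, 11)
    [6] (5, 4)
    [7] (5, 10)
    [8] (5, 10)
    [9] (0, 4)
    [10] (5, 10)
    [11] (0, 4)
    [12] (3, 8)
    [13] (5, 10)
    [14] (3, 8)
    [15] (3, 8)
    [16] (5, 10)
    [17] (4, 11)

Linkage partition of the 17 weights (5 classes, p=17):

[[1, 4, 6], [2, 3, 5, 17], [7, 8, 10, 13, 16], [9, 11], [12, 14, 15]]


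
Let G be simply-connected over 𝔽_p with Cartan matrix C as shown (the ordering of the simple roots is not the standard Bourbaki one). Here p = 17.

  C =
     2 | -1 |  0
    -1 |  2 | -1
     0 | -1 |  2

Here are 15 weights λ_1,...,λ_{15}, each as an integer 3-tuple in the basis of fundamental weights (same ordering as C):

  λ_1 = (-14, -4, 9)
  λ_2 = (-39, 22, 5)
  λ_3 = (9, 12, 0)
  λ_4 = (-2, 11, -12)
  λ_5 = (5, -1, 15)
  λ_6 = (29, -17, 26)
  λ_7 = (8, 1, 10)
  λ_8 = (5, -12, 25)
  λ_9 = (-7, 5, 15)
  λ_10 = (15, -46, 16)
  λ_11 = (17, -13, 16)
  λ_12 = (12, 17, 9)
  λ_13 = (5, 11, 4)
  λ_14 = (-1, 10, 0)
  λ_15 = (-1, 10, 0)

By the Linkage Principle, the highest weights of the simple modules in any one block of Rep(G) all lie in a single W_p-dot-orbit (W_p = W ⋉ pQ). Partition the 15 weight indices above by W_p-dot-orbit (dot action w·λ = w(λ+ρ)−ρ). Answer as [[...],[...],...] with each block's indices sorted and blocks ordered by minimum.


C ↔ A_3 under row/col permutation; |W(A_3)| = 24.

Ā_17 reps of the 15 weights (A_3, coords as presented):

  λ_1 → (3, 7, 6) · λ_2 → (4, 2, 6) · λ_3 → (3, 7, 6) · λ_4 → (1, 0, 11) · λ_5 → (1, 0, 11) · λ_6 → (3, 7, 6) · λ_7 → (4, 2, 6) · λ_8 → (4, 2, 6) · λ_9 → (1, 0, 11) · λ_10 → (0, 11, 1) · λ_11 → (0, 11, 1) · λ_12 → (3, 7, 6) · λ_13 → (0, 11, 1) · λ_14 → (0, 11, 1) · λ_15 → (0, 11, 1)

Linkage partition of the 15 weights (4 classes, p=17):

[[1, 3, 6, 12], [2, 7, 8], [4, 5, 9], [10, 11, 13, 14, 15]]


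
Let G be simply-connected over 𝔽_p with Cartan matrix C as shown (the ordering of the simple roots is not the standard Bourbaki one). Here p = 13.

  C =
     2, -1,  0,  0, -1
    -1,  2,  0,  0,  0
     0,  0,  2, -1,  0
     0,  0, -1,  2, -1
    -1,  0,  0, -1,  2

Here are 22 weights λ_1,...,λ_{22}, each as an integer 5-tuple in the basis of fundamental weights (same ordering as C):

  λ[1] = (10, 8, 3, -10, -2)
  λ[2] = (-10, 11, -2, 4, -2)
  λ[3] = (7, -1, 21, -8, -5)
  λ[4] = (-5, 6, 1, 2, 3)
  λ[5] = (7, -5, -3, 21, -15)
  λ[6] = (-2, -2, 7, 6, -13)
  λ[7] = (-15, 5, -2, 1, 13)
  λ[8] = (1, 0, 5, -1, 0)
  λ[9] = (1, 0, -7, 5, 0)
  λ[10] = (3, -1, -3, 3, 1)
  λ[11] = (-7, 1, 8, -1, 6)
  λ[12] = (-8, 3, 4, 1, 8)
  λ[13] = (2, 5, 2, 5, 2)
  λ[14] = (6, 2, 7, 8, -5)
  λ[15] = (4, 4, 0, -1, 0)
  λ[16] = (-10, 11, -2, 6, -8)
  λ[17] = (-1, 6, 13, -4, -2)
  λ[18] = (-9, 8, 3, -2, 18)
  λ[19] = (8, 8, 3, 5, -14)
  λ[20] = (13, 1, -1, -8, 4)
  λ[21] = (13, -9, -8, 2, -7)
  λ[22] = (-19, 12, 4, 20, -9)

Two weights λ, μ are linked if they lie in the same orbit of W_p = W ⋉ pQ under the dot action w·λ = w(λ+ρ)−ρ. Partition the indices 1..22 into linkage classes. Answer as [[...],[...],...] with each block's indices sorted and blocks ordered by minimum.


Type A_5, rank 5, |W|=720; reorder rows/cols to standard.

λ_j+ρ reflected into Ā_13 (⟨·,θ^∨⟩≤13); 5-tuples as given:

  λ_1+ρ ↦ (1, 2, 5, 1, 3) · λ_2+ρ ↦ (1, 2, 5, 1, 3) · λ_3+ρ ↦ (4, 0, 2, 2, 2) · λ_4+ρ ↦ (4, 3, 2, 3, 0) · λ_5+ρ ↦ (1, 2, 5, 1, 3) · λ_6+ρ ↦ (5, 5, 1, 0, 1) · λ_7+ρ ↦ (5, 5, 1, 0, 1) · λ_8+ρ ↦ (2, 1, 6, 0, 1) · λ_9+ρ ↦ (2, 1, 6, 0, 1) · λ_10+ρ ↦ (4, 0, 2, 2, 2) · λ_11+ρ ↦ (2, 1, 6, 0, 1) · λ_12+ρ ↦ (4, 0, 2, 2, 2) · λ_13+ρ ↦ (1, 2, 5, 1, 3) · λ_14+ρ ↦ (4, 3, 2, 3, 0) · λ_15+ρ ↦ (5, 5, 1, 0, 1) · λ_16+ρ ↦ (2, 1, 6, 0, 1) · λ_17+ρ ↦ (2, 1, 6, 0, 1) · λ_18+ρ ↦ (1, 2, 5, 1, 3) · λ_19+ρ ↦ (4, 0, 2, 2, 2) · λ_20+ρ ↦ (5, 5, 1, 0, 1) · λ_21+ρ ↦ (4, 3, 2, 3, 0) · λ_22+ρ ↦ (0, 0, 0, 8, 0)

These 22 weights hit 6 W_13-dot-orbits; sizes (5, 4, 3, 4, 5, 1):

[[1, 2, 5, 13, 18], [3, 10, 12, 19], [4, 14, 21], [6, 7, 15, 20], [8, 9, 11, 16, 17], [22]]
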